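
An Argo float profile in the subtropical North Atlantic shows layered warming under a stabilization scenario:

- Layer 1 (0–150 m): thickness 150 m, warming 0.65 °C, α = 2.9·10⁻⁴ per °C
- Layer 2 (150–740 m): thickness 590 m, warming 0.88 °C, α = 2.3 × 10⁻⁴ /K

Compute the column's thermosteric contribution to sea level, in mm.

148 mm of thermosteric rise

0–150 m: 150 × 2.9×10⁻⁴ × 0.65 = 0.028275 m
Layer 2: 590 × 2.3×10⁻⁴ × 0.88 = 0.119416 m
Δh = 0.028275 + 0.119416 = 0.147691 m ≈ 148 mm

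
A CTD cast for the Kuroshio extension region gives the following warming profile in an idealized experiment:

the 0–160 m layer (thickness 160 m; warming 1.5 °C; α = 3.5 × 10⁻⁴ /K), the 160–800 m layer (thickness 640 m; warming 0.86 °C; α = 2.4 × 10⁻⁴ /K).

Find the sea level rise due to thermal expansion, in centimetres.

Δh = 22 cm

Layer 1: 160 × 3.5×10⁻⁴ × 1.5 = 0.08400 m
0.86 × 640 × 2.4×10⁻⁴ = 0.132096 m
Δh = 0.08400 + 0.132096 = 0.216096 m ≈ 22 cm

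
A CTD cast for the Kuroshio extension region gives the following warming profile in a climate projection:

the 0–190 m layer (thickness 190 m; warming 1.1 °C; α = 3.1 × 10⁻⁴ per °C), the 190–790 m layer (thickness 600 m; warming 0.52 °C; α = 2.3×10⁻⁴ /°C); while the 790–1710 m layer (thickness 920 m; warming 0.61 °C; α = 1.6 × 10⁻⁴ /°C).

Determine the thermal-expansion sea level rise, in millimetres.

Layer 1: 3.1×10⁻⁴ × 1.1 × 190 = 0.06479 m
190–790 m: 2.3×10⁻⁴ × 0.52 × 600 = 0.07176 m
920 × 0.61 × 1.6×10⁻⁴ = 0.089792 m
Δh = 0.06479 + 0.07176 + 0.089792 = 0.226342 m

Δh ≈ 226 mm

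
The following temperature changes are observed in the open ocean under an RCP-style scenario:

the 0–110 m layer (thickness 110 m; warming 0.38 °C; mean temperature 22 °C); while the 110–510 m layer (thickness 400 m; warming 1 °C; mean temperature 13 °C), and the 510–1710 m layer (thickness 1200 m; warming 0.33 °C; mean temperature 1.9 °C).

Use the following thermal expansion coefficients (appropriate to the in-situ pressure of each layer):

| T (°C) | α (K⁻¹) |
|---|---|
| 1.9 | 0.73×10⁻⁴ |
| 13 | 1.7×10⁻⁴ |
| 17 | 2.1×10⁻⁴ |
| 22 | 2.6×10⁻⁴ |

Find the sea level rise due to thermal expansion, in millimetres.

108 mm of thermosteric rise

Layer 1 at 22 °C → α = 2.6×10⁻⁴ K⁻¹
Layer 2 at 13 °C → α = 1.7×10⁻⁴ K⁻¹
Layer 3 at 1.9 °C → α = 0.73×10⁻⁴ K⁻¹
0.38 × 110 × 2.6×10⁻⁴ = 0.010868 m
110–510 m: 1.7×10⁻⁴ × 1 × 400 = 0.06800 m
Layer 3: 0.33 × 0.73×10⁻⁴ × 1200 = 0.028908 m
Δh = 0.010868 + 0.06800 + 0.028908 = 0.107776 m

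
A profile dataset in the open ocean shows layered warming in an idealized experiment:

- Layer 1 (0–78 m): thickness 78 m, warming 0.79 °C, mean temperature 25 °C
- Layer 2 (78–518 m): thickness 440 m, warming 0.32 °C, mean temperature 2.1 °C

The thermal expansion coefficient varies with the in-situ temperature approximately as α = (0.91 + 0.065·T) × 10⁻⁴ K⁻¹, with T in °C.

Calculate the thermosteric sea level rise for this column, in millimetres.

Layer 1: α = (0.91 + 0.065×25)×10⁻⁴ = 2.535×10⁻⁴ K⁻¹
Layer 2: α = (0.91 + 0.065×2.1)×10⁻⁴ = 1.0465×10⁻⁴ K⁻¹
Layer 1: 2.535×10⁻⁴ × 0.79 × 78 = 0.01562067 m
78–518 m: 1.0465×10⁻⁴ × 440 × 0.32 = 0.01473472 m
Δh = 0.01562067 + 0.01473472 = 0.03035539 m ≈ 30.4 mm

Δh ≈ 30.4 mm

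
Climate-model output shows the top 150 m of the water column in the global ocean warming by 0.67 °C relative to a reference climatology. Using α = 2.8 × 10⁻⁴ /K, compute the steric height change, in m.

0.0281 m of thermosteric rise

Δh = αΔT·H = 2.8×10⁻⁴ × 0.67 × 150 = 0.02814 m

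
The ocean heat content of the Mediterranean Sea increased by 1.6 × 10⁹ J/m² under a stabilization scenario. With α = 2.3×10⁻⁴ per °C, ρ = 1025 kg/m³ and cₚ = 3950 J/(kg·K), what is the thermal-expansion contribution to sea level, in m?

Δh = 0.091 m

Δh = αQ/(ρcₚ) = 2.3×10⁻⁴ × 1.6×10⁹ / (1025 × 3950) ≈ 0.090892 m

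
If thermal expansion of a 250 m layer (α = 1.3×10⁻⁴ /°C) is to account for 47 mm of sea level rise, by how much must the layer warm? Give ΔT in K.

ΔT = Δh/(αH) = 0.047 / (1.3×10⁻⁴ × 250) ≈ 1.446 K

1.45 K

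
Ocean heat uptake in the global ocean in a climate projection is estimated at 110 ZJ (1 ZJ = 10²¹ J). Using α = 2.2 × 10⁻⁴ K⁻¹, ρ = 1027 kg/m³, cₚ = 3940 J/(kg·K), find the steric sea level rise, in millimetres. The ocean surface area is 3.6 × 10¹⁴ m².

16.6 mm of thermosteric rise

Per unit area: Q = 110×10²¹ / (3.6×10¹⁴) ≈ 3.056×10⁸ J/m²
Δh = αQ/(ρcₚ) = 2.2×10⁻⁴ × 3.056×10⁸ / (1027 × 3940) ≈ 0.016615 m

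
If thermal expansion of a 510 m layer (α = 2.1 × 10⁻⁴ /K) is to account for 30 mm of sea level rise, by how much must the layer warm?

about 0.280 °C

ΔT = Δh/(αH) = 0.03 / (2.1×10⁻⁴ × 510) ≈ 0.2801 °C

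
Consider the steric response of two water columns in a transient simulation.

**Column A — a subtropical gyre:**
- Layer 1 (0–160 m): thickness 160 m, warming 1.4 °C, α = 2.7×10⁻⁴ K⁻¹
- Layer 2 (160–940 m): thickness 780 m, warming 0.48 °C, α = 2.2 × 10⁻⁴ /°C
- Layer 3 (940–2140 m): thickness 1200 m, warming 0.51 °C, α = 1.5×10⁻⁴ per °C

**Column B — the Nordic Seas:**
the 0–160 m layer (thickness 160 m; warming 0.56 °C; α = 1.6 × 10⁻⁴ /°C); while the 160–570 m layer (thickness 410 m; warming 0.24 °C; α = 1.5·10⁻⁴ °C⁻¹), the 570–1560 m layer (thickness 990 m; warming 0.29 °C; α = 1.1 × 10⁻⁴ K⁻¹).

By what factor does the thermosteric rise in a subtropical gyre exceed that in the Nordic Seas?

A 160 × 1.4 × 2.7×10⁻⁴ = 0.06048 m
A 160–940 m: 2.2×10⁻⁴ × 0.48 × 780 = 0.082368 m
A 0.51 × 1200 × 1.5×10⁻⁴ = 0.09180 m
A total: 0.234648 m
B 160 × 1.6×10⁻⁴ × 0.56 = 0.014336 m
B 160–570 m: 1.5×10⁻⁴ × 410 × 0.24 = 0.01476 m
B Layer 3: 0.29 × 990 × 1.1×10⁻⁴ = 0.031581 m
B total: 0.060677 m
Ratio: 0.234648 / 0.060677 ≈ 3.867

≈ 3.9×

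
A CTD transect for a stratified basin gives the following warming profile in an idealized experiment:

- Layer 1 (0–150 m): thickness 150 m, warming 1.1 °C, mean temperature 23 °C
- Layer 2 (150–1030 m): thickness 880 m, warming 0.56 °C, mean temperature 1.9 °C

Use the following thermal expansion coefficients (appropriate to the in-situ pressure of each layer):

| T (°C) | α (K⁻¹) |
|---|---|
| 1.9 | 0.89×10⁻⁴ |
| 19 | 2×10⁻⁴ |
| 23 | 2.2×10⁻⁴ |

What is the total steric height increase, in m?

0.0802 m of thermosteric rise

Layer 1 at 23 °C → α = 2.2×10⁻⁴ K⁻¹
Layer 2 at 1.9 °C → α = 0.89×10⁻⁴ K⁻¹
150 × 2.2×10⁻⁴ × 1.1 = 0.03630 m
150–1030 m: 880 × 0.56 × 0.89×10⁻⁴ = 0.0438592 m
Δh = 0.03630 + 0.0438592 = 0.0801592 m ≈ 0.0802 m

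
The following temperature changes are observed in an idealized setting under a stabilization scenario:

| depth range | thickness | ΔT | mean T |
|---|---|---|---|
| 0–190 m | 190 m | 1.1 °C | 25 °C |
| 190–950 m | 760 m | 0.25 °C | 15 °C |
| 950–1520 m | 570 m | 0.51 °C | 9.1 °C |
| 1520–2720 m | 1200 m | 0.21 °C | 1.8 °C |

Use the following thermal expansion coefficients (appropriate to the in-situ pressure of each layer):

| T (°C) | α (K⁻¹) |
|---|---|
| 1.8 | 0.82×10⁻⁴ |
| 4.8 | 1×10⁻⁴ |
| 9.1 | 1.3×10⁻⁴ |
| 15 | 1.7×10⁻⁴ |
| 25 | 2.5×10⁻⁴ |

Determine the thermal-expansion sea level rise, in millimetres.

about 143 mm

Layer 1 at 25 °C → α = 2.5×10⁻⁴ K⁻¹
Layer 2 at 15 °C → α = 1.7×10⁻⁴ K⁻¹
Layer 3 at 9.1 °C → α = 1.3×10⁻⁴ K⁻¹
Layer 4 at 1.8 °C → α = 0.82×10⁻⁴ K⁻¹
2.5×10⁻⁴ × 190 × 1.1 = 0.05225 m
1.7×10⁻⁴ × 760 × 0.25 = 0.03230 m
0.51 × 570 × 1.3×10⁻⁴ = 0.037791 m
1520–2720 m: 0.21 × 1200 × 0.82×10⁻⁴ = 0.020664 m
Δh = 0.05225 + 0.03230 + 0.037791 + 0.020664 = 0.143005 m ≈ 143 mm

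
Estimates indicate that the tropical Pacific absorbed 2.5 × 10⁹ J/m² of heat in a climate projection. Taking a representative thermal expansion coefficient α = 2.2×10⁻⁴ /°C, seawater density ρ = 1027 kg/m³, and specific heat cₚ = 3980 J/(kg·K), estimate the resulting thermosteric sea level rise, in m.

Δh = αQ/(ρcₚ) = 2.2×10⁻⁴ × 2.5×10⁹ / (1027 × 3980) ≈ 0.13456 m

0.135 m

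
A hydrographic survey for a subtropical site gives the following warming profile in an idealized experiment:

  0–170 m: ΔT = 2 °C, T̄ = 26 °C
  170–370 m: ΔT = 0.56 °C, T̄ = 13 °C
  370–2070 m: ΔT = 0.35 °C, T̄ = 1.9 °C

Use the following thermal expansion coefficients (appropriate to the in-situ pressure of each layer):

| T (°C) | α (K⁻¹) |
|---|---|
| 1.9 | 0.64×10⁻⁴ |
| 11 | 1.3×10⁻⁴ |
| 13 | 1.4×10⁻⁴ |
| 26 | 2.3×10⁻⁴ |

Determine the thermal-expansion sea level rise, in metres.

Layer 1 at 26 °C → α = 2.3×10⁻⁴ K⁻¹
Layer 2 at 13 °C → α = 1.4×10⁻⁴ K⁻¹
Layer 3 at 1.9 °C → α = 0.64×10⁻⁴ K⁻¹
Layer 1: 170 × 2.3×10⁻⁴ × 2 = 0.07820 m
1.4×10⁻⁴ × 0.56 × 200 = 0.01568 m
370–2070 m: 1700 × 0.35 × 0.64×10⁻⁴ = 0.03808 m
Δh = 0.07820 + 0.01568 + 0.03808 = 0.13196 m ≈ 0.132 m

Δh = 0.132 m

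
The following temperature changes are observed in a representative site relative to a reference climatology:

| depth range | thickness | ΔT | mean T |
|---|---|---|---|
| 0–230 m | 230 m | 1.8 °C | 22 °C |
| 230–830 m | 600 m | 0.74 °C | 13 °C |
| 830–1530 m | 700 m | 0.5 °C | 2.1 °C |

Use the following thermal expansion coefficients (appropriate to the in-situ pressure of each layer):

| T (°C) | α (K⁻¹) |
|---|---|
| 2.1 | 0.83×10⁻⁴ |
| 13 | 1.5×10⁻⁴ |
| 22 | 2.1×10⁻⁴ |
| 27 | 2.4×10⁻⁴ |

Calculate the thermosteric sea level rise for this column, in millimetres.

Layer 1 at 22 °C → α = 2.1×10⁻⁴ K⁻¹
Layer 2 at 13 °C → α = 1.5×10⁻⁴ K⁻¹
Layer 3 at 2.1 °C → α = 0.83×10⁻⁴ K⁻¹
1.8 × 230 × 2.1×10⁻⁴ = 0.08694 m
0.74 × 1.5×10⁻⁴ × 600 = 0.06660 m
830–1530 m: 0.5 × 0.83×10⁻⁴ × 700 = 0.02905 m
Δh = 0.08694 + 0.06660 + 0.02905 = 0.18259 m

Δh = 183 mm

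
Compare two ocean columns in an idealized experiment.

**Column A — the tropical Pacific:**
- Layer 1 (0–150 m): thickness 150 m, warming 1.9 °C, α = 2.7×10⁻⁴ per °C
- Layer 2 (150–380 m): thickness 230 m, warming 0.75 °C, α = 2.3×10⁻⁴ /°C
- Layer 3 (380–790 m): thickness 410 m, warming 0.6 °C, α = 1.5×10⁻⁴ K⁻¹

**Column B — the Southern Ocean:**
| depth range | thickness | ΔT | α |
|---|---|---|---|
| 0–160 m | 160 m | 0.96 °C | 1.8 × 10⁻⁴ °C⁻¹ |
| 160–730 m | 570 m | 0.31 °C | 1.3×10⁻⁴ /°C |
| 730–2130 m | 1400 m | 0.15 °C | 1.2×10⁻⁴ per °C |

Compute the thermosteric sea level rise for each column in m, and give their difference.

A: 0.154 m; B: 0.0758 m; difference 0.0777 m

A Layer 1: 150 × 1.9 × 2.7×10⁻⁴ = 0.07695 m
A 150–380 m: 230 × 2.3×10⁻⁴ × 0.75 = 0.039675 m
A Layer 3: 410 × 0.6 × 1.5×10⁻⁴ = 0.03690 m
A total: 0.153525 m
B 0.96 × 1.8×10⁻⁴ × 160 = 0.027648 m
B 570 × 0.31 × 1.3×10⁻⁴ = 0.022971 m
B Layer 3: 0.15 × 1.2×10⁻⁴ × 1400 = 0.02520 m
B total: 0.075819 m
Difference: 0.153525 − 0.075819 = 0.077706 m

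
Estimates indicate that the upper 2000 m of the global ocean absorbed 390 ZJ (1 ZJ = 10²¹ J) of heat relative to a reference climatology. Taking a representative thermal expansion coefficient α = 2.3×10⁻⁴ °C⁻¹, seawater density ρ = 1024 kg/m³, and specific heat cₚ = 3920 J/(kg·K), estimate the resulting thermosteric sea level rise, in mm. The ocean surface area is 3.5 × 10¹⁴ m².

Δh = 63.8 mm

Per unit area: Q = 390×10²¹ / (3.5×10¹⁴) ≈ 1.114×10⁹ J/m²
Δh = αQ/(ρcₚ) = 2.3×10⁻⁴ × 1.114×10⁹ / (1024 × 3920) ≈ 0.06383 m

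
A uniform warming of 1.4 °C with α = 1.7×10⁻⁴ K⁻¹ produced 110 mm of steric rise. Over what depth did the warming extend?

about 460 m

H = Δh/(αΔT) = 0.11 / (1.7×10⁻⁴ × 1.4) ≈ 462.2 m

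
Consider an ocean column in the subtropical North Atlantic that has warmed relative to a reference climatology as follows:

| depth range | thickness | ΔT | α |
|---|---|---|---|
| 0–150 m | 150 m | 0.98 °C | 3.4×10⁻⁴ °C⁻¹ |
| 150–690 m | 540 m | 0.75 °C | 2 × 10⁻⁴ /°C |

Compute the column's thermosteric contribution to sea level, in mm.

about 131 mm

Layer 1: 150 × 3.4×10⁻⁴ × 0.98 = 0.04998 m
150–690 m: 0.75 × 2×10⁻⁴ × 540 = 0.08100 m
Δh = 0.04998 + 0.08100 = 0.13098 m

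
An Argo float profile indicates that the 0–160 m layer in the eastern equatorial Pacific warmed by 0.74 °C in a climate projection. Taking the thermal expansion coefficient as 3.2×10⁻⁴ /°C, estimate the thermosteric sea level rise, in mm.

Δh = αΔT·H = 3.2×10⁻⁴ × 0.74 × 160 = 0.037888 m

38 mm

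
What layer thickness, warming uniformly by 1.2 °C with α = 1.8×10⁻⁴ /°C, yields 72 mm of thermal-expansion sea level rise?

333 m

H = Δh/(αΔT) = 0.072 / (1.8×10⁻⁴ × 1.2) ≈ 333.3 m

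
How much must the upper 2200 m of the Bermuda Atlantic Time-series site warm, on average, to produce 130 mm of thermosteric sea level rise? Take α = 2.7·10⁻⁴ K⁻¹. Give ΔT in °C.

ΔT = Δh/(αH) = 0.13 / (2.7×10⁻⁴ × 2200) ≈ 0.2189 °C

0.219 °C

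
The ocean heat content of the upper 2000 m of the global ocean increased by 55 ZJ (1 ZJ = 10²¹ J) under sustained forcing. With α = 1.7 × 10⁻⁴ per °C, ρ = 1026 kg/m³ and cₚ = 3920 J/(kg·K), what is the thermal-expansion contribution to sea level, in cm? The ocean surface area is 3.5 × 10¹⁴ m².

0.664 cm

Per unit area: Q = 55×10²¹ / (3.5×10¹⁴) ≈ 1.571×10⁸ J/m²
Δh = αQ/(ρcₚ) = 1.7×10⁻⁴ × 1.571×10⁸ / (1026 × 3920) ≈ 0.0066404 m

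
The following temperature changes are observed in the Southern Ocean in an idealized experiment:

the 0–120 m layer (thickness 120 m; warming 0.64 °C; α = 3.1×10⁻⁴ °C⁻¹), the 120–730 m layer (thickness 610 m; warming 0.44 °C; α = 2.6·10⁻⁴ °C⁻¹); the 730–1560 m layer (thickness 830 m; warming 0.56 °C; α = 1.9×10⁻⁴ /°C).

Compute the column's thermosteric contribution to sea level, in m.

0.18 m

Layer 1: 3.1×10⁻⁴ × 0.64 × 120 = 0.023808 m
Layer 2: 2.6×10⁻⁴ × 610 × 0.44 = 0.069784 m
Layer 3: 0.56 × 830 × 1.9×10⁻⁴ = 0.088312 m
Δh = 0.023808 + 0.069784 + 0.088312 = 0.181904 m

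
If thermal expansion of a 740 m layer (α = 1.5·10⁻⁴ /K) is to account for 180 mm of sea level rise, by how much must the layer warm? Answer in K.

1.62 K

ΔT = Δh/(αH) = 0.18 / (1.5×10⁻⁴ × 740) ≈ 1.622 K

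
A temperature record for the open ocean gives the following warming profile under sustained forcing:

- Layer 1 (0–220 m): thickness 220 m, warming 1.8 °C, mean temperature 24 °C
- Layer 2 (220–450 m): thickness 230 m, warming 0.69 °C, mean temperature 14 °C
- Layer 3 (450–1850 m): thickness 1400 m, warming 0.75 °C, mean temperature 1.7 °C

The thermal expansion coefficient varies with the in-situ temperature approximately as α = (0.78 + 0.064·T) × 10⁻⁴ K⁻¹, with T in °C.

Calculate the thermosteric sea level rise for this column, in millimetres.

Layer 1: α = (0.78 + 0.064×24)×10⁻⁴ = 2.316×10⁻⁴ K⁻¹
Layer 2: α = (0.78 + 0.064×14)×10⁻⁴ = 1.676×10⁻⁴ K⁻¹
Layer 3: α = (0.78 + 0.064×1.7)×10⁻⁴ = 0.8888×10⁻⁴ K⁻¹
0–220 m: 2.316×10⁻⁴ × 1.8 × 220 = 0.0917136 m
1.676×10⁻⁴ × 230 × 0.69 = 0.02659812 m
Layer 3: 0.75 × 0.8888×10⁻⁴ × 1400 = 0.093324 m
Δh = 0.0917136 + 0.02659812 + 0.093324 = 0.21163572 m ≈ 212 mm

Δh ≈ 212 mm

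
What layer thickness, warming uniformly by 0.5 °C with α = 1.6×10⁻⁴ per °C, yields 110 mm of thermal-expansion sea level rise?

H = Δh/(αΔT) = 0.11 / (1.6×10⁻⁴ × 0.5) = 1375 m

1380 m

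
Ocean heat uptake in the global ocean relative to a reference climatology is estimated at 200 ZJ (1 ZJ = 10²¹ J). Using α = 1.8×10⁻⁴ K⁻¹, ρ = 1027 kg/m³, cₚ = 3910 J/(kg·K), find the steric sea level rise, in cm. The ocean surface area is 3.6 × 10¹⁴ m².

Per unit area: Q = 200×10²¹ / (3.6×10¹⁴) ≈ 5.556×10⁸ J/m²
Δh = αQ/(ρcₚ) = 1.8×10⁻⁴ × 5.556×10⁸ / (1027 × 3910) ≈ 0.024905 m

2.49 cm of thermosteric rise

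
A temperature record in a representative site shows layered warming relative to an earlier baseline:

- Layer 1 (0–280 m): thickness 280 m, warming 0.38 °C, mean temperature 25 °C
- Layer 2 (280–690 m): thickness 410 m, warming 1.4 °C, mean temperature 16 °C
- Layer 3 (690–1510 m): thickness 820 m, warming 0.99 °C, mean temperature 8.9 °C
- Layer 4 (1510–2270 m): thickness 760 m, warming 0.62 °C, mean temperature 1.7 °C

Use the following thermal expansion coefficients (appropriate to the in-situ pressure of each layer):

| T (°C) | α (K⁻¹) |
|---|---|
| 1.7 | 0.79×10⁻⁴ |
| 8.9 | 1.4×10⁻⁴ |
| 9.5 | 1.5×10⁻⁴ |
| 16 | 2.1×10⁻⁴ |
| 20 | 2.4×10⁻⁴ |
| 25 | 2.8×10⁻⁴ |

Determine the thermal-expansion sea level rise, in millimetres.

Δh = 301 mm

Layer 1 at 25 °C → α = 2.8×10⁻⁴ K⁻¹
Layer 2 at 16 °C → α = 2.1×10⁻⁴ K⁻¹
Layer 3 at 8.9 °C → α = 1.4×10⁻⁴ K⁻¹
Layer 4 at 1.7 °C → α = 0.79×10⁻⁴ K⁻¹
0.38 × 280 × 2.8×10⁻⁴ = 0.029792 m
Layer 2: 1.4 × 410 × 2.1×10⁻⁴ = 0.12054 m
0.99 × 1.4×10⁻⁴ × 820 = 0.113652 m
1510–2270 m: 760 × 0.62 × 0.79×10⁻⁴ = 0.0372248 m
Δh = 0.029792 + 0.12054 + 0.113652 + 0.0372248 = 0.3012088 m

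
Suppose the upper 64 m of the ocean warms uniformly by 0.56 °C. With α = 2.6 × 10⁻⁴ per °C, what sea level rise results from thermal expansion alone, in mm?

Δh ≈ 9.32 mm

Δh = αΔT·H = 2.6×10⁻⁴ × 0.56 × 64 = 0.0093184 m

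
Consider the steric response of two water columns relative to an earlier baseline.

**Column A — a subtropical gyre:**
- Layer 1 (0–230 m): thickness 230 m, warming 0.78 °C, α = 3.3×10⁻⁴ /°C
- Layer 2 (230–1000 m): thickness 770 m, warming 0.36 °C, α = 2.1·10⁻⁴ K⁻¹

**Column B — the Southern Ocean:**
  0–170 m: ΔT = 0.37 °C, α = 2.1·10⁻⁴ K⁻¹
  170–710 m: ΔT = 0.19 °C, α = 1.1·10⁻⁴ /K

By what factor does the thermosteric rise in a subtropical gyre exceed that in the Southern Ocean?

A 230 × 0.78 × 3.3×10⁻⁴ = 0.059202 m
A 230–1000 m: 2.1×10⁻⁴ × 0.36 × 770 = 0.058212 m
A total: 0.117414 m
B 0–170 m: 2.1×10⁻⁴ × 170 × 0.37 = 0.013209 m
B 170–710 m: 1.1×10⁻⁴ × 540 × 0.19 = 0.011286 m
B total: 0.024495 m
Ratio: 0.117414 / 0.024495 ≈ 4.793

≈ 4.79×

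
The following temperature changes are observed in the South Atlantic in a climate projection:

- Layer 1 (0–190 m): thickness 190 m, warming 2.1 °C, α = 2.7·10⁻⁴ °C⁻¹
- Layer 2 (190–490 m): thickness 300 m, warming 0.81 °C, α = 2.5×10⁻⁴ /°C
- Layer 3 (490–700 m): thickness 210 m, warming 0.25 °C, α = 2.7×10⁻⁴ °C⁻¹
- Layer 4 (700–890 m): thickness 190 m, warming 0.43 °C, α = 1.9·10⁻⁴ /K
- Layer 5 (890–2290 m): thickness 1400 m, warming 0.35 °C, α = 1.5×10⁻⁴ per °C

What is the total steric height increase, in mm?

270 mm of thermosteric rise

0–190 m: 2.1 × 2.7×10⁻⁴ × 190 = 0.10773 m
190–490 m: 2.5×10⁻⁴ × 300 × 0.81 = 0.06075 m
Layer 3: 2.7×10⁻⁴ × 0.25 × 210 = 0.014175 m
700–890 m: 190 × 0.43 × 1.9×10⁻⁴ = 0.015523 m
1.5×10⁻⁴ × 0.35 × 1400 = 0.07350 m
Δh = 0.10773 + 0.06075 + 0.014175 + 0.015523 + 0.07350 = 0.271678 m ≈ 270 mm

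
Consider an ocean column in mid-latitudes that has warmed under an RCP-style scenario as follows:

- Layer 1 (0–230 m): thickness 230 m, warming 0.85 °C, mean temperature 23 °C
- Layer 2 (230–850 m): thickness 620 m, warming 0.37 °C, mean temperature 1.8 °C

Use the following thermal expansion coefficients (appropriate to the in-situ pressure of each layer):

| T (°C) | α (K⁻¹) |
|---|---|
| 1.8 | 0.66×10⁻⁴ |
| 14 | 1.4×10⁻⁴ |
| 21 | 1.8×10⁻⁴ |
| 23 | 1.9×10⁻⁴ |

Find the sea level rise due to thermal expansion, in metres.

Layer 1 at 23 °C → α = 1.9×10⁻⁴ K⁻¹
Layer 2 at 1.8 °C → α = 0.66×10⁻⁴ K⁻¹
230 × 0.85 × 1.9×10⁻⁴ = 0.037145 m
230–850 m: 620 × 0.37 × 0.66×10⁻⁴ = 0.0151404 m
Δh = 0.037145 + 0.0151404 = 0.0522854 m ≈ 0.0523 m

0.0523 m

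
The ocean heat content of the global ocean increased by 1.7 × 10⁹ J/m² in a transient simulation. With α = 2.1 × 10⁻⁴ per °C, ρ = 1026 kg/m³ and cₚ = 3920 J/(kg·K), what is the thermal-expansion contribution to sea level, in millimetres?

Δh = αQ/(ρcₚ) = 2.1×10⁻⁴ × 1.7×10⁹ / (1026 × 3920) ≈ 0.088764 m

89 mm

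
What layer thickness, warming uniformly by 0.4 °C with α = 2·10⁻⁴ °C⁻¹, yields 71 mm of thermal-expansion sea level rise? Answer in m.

H ≈ 890 m

H = Δh/(αΔT) = 0.071 / (2×10⁻⁴ × 0.4) = 887.5 m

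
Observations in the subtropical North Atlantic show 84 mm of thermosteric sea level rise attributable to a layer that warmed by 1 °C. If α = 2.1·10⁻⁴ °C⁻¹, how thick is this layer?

400 m

H = Δh/(αΔT) = 0.084 / (2.1×10⁻⁴ × 1) = 400.0 m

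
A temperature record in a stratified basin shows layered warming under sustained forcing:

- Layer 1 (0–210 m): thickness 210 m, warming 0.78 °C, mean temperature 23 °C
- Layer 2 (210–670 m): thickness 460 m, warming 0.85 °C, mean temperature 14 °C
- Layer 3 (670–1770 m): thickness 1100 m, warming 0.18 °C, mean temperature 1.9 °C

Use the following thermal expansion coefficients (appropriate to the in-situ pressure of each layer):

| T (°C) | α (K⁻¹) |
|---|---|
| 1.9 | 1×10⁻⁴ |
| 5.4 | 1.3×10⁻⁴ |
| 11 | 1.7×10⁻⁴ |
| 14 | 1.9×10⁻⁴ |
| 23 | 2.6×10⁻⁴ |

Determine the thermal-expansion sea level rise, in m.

Layer 1 at 23 °C → α = 2.6×10⁻⁴ K⁻¹
Layer 2 at 14 °C → α = 1.9×10⁻⁴ K⁻¹
Layer 3 at 1.9 °C → α = 1×10⁻⁴ K⁻¹
0–210 m: 0.78 × 2.6×10⁻⁴ × 210 = 0.042588 m
Layer 2: 0.85 × 1.9×10⁻⁴ × 460 = 0.07429 m
1×10⁻⁴ × 0.18 × 1100 = 0.01980 m
Δh = 0.042588 + 0.07429 + 0.01980 = 0.136678 m ≈ 0.137 m

0.137 m of thermosteric rise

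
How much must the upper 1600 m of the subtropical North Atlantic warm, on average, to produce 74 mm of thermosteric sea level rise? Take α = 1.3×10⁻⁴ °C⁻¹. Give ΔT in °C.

ΔT = Δh/(αH) = 0.074 / (1.3×10⁻⁴ × 1600) ≈ 0.3558 °C

about 0.356 °C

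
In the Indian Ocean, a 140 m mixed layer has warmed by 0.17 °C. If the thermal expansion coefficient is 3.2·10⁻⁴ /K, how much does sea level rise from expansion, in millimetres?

Δh = αΔT·H = 3.2×10⁻⁴ × 0.17 × 140 = 0.007616 m

Δh ≈ 7.62 mm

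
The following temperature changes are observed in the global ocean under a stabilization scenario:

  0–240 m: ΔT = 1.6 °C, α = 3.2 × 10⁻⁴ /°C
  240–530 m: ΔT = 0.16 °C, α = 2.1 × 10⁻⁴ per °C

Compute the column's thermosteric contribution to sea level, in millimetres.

1.6 × 3.2×10⁻⁴ × 240 = 0.12288 m
Layer 2: 2.1×10⁻⁴ × 0.16 × 290 = 0.009744 m
Δh = 0.12288 + 0.009744 = 0.132624 m

133 mm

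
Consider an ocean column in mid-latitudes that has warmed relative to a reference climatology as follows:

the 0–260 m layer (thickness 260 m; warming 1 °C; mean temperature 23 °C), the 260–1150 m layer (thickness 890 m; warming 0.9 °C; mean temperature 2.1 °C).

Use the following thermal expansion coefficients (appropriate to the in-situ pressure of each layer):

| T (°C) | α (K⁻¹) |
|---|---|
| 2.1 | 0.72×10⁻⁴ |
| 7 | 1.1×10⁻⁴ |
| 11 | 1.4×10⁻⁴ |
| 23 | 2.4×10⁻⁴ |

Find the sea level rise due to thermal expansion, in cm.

Layer 1 at 23 °C → α = 2.4×10⁻⁴ K⁻¹
Layer 2 at 2.1 °C → α = 0.72×10⁻⁴ K⁻¹
2.4×10⁻⁴ × 1 × 260 = 0.06240 m
Layer 2: 0.72×10⁻⁴ × 0.9 × 890 = 0.057672 m
Δh = 0.06240 + 0.057672 = 0.120072 m

12 cm of thermosteric rise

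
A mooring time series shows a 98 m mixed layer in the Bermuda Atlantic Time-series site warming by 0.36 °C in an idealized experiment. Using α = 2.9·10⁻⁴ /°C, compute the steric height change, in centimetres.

about 1.02 cm

Δh = αΔT·H = 2.9×10⁻⁴ × 0.36 × 98 = 0.0102312 m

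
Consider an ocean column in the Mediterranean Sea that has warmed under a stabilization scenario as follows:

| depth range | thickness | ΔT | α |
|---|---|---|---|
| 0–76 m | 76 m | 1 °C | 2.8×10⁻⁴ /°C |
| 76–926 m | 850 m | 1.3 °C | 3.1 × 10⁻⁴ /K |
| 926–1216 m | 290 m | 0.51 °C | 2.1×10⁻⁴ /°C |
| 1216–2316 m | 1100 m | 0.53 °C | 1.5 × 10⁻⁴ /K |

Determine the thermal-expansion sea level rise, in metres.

0–76 m: 76 × 1 × 2.8×10⁻⁴ = 0.02128 m
76–926 m: 3.1×10⁻⁴ × 1.3 × 850 = 0.34255 m
Layer 3: 2.1×10⁻⁴ × 0.51 × 290 = 0.031059 m
1216–2316 m: 1100 × 0.53 × 1.5×10⁻⁴ = 0.08745 m
Δh = 0.02128 + 0.34255 + 0.031059 + 0.08745 = 0.482339 m

Δh ≈ 0.482 m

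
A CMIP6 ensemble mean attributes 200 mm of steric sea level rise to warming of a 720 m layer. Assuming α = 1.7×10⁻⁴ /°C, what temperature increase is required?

ΔT = Δh/(αH) = 0.2 / (1.7×10⁻⁴ × 720) ≈ 1.634 °C

ΔT ≈ 1.63 °C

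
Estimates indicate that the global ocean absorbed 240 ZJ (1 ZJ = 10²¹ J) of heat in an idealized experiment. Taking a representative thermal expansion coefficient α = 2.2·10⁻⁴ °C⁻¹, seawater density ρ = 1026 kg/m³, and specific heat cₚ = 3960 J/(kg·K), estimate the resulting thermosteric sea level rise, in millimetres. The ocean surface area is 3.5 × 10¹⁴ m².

Per unit area: Q = 240×10²¹ / (3.5×10¹⁴) ≈ 6.857×10⁸ J/m²
Δh = αQ/(ρcₚ) = 2.2×10⁻⁴ × 6.857×10⁸ / (1026 × 3960) ≈ 0.037129 m

37.1 mm of thermosteric rise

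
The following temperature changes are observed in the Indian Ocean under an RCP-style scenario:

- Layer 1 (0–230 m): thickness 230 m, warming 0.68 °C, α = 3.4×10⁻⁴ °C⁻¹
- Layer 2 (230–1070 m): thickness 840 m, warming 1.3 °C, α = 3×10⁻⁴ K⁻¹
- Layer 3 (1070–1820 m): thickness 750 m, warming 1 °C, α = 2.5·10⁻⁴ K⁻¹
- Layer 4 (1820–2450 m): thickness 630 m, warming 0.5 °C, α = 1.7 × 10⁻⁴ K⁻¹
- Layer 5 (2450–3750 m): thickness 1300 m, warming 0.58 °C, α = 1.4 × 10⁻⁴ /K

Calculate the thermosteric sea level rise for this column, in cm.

Δh = 73 cm

0–230 m: 0.68 × 3.4×10⁻⁴ × 230 = 0.053176 m
Layer 2: 1.3 × 3×10⁻⁴ × 840 = 0.32760 m
1 × 2.5×10⁻⁴ × 750 = 0.18750 m
1820–2450 m: 630 × 1.7×10⁻⁴ × 0.5 = 0.05355 m
1.4×10⁻⁴ × 1300 × 0.58 = 0.10556 m
Δh = 0.053176 + 0.32760 + 0.18750 + 0.05355 + 0.10556 = 0.727386 m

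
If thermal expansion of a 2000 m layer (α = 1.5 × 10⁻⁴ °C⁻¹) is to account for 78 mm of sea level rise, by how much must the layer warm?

ΔT = Δh/(αH) = 0.078 / (1.5×10⁻⁴ × 2000) = 0.2600 K

about 0.260 K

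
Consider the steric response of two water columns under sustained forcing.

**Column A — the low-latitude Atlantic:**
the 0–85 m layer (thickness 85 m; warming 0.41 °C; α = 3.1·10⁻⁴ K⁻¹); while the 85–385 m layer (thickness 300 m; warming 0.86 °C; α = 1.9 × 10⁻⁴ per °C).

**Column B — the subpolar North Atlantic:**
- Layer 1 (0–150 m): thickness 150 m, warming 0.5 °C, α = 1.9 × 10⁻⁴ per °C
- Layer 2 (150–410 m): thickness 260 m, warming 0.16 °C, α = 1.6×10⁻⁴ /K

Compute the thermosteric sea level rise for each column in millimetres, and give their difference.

A 0.41 × 3.1×10⁻⁴ × 85 = 0.0108035 m
A 0.86 × 300 × 1.9×10⁻⁴ = 0.04902 m
A total: 0.0598235 m
B Layer 1: 0.5 × 150 × 1.9×10⁻⁴ = 0.01425 m
B Layer 2: 1.6×10⁻⁴ × 260 × 0.16 = 0.006656 m
B total: 0.020906 m
Difference: 0.0598235 − 0.020906 = 0.0389175 m

Δh_A ≈ 60 mm, Δh_B ≈ 21 mm; difference ≈ 39 mm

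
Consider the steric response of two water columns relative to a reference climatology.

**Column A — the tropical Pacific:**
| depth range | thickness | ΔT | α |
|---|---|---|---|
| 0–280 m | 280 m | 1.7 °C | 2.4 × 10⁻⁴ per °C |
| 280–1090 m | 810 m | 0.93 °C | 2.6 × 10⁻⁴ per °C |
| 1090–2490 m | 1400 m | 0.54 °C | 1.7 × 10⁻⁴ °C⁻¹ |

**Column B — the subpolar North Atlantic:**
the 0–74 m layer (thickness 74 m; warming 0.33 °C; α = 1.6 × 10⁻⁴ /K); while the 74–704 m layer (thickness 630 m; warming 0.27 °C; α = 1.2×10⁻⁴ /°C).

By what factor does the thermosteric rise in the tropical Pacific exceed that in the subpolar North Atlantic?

A 0–280 m: 2.4×10⁻⁴ × 1.7 × 280 = 0.11424 m
A Layer 2: 2.6×10⁻⁴ × 810 × 0.93 = 0.195858 m
A Layer 3: 1400 × 1.7×10⁻⁴ × 0.54 = 0.12852 m
A total: 0.438618 m
B Layer 1: 74 × 0.33 × 1.6×10⁻⁴ = 0.0039072 m
B 0.27 × 630 × 1.2×10⁻⁴ = 0.020412 m
B total: 0.0243192 m
Ratio: 0.438618 / 0.0243192 ≈ 18.04

18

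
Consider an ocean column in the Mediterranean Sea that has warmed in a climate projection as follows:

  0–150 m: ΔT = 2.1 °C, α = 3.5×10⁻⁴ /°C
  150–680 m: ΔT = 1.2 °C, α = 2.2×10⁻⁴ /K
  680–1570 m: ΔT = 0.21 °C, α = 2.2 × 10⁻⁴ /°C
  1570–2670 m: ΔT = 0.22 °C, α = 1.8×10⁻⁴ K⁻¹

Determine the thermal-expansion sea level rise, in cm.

Δh = 33.5 cm

Layer 1: 150 × 3.5×10⁻⁴ × 2.1 = 0.11025 m
Layer 2: 530 × 1.2 × 2.2×10⁻⁴ = 0.13992 m
890 × 0.21 × 2.2×10⁻⁴ = 0.041118 m
1.8×10⁻⁴ × 0.22 × 1100 = 0.04356 m
Δh = 0.11025 + 0.13992 + 0.041118 + 0.04356 = 0.334848 m ≈ 33.5 cm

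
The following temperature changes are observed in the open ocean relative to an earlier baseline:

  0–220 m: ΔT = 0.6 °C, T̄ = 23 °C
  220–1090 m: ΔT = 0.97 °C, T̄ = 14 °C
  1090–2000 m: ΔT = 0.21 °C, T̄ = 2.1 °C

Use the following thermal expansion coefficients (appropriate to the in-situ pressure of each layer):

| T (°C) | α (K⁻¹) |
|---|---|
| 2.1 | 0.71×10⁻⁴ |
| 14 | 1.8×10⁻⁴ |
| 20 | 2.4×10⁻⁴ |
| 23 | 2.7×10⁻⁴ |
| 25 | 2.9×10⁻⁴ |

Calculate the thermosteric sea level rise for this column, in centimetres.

Δh ≈ 20.1 cm

Layer 1 at 23 °C → α = 2.7×10⁻⁴ K⁻¹
Layer 2 at 14 °C → α = 1.8×10⁻⁴ K⁻¹
Layer 3 at 2.1 °C → α = 0.71×10⁻⁴ K⁻¹
0–220 m: 2.7×10⁻⁴ × 0.6 × 220 = 0.03564 m
Layer 2: 0.97 × 870 × 1.8×10⁻⁴ = 0.151902 m
0.71×10⁻⁴ × 910 × 0.21 = 0.0135681 m
Δh = 0.03564 + 0.151902 + 0.0135681 = 0.2011101 m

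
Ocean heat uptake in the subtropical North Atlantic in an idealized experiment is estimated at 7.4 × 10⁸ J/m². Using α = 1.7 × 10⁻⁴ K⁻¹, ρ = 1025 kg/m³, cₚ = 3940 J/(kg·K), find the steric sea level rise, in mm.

Δh = αQ/(ρcₚ) = 1.7×10⁻⁴ × 7.4×10⁸ / (1025 × 3940) ≈ 0.03115 m

about 31 mm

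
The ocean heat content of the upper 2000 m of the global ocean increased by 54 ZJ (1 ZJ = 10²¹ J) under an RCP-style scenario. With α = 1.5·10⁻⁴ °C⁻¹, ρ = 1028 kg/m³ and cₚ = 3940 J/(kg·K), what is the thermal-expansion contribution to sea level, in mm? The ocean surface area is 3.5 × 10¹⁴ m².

Per unit area: Q = 54×10²¹ / (3.5×10¹⁴) ≈ 1.543×10⁸ J/m²
Δh = αQ/(ρcₚ) = 1.5×10⁻⁴ × 1.543×10⁸ / (1028 × 3940) ≈ 0.0057144 m

Δh = 5.71 mm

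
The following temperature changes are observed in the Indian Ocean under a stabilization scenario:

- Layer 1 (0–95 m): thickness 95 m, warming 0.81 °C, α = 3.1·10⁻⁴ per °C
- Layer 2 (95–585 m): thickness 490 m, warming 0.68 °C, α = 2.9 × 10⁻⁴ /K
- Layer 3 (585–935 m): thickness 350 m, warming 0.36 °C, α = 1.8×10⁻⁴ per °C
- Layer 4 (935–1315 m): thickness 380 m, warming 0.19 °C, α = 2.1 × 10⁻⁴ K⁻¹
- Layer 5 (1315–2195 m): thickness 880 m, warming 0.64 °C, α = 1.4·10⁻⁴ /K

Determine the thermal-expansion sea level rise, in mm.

about 240 mm

0–95 m: 95 × 3.1×10⁻⁴ × 0.81 = 0.0238545 m
Layer 2: 2.9×10⁻⁴ × 0.68 × 490 = 0.096628 m
0.36 × 1.8×10⁻⁴ × 350 = 0.02268 m
935–1315 m: 380 × 0.19 × 2.1×10⁻⁴ = 0.015162 m
Layer 5: 880 × 0.64 × 1.4×10⁻⁴ = 0.078848 m
Δh = 0.0238545 + 0.096628 + 0.02268 + 0.015162 + 0.078848 = 0.2371725 m ≈ 240 mm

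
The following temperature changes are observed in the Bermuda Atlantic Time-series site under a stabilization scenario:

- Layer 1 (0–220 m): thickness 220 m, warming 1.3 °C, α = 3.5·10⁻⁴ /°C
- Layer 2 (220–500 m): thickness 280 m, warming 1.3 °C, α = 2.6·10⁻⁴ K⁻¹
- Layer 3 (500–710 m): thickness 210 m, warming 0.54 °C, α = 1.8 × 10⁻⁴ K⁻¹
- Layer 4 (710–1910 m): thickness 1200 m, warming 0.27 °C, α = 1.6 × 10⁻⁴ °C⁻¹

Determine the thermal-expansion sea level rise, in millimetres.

Δh ≈ 267 mm

Layer 1: 220 × 1.3 × 3.5×10⁻⁴ = 0.10010 m
220–500 m: 2.6×10⁻⁴ × 280 × 1.3 = 0.09464 m
1.8×10⁻⁴ × 210 × 0.54 = 0.020412 m
710–1910 m: 0.27 × 1200 × 1.6×10⁻⁴ = 0.05184 m
Δh = 0.10010 + 0.09464 + 0.020412 + 0.05184 = 0.266992 m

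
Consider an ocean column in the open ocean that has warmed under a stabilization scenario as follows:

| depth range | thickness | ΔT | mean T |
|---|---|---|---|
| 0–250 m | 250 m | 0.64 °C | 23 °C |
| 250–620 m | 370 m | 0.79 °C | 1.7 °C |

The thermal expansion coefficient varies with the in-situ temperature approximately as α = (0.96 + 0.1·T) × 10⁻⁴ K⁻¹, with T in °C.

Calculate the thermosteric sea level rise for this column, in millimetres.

Layer 1: α = (0.96 + 0.1×23)×10⁻⁴ = 3.26×10⁻⁴ K⁻¹
Layer 2: α = (0.96 + 0.1×1.7)×10⁻⁴ = 1.13×10⁻⁴ K⁻¹
Layer 1: 3.26×10⁻⁴ × 0.64 × 250 = 0.05216 m
Layer 2: 0.79 × 1.13×10⁻⁴ × 370 = 0.0330299 m
Δh = 0.05216 + 0.0330299 = 0.0851899 m

85.2 mm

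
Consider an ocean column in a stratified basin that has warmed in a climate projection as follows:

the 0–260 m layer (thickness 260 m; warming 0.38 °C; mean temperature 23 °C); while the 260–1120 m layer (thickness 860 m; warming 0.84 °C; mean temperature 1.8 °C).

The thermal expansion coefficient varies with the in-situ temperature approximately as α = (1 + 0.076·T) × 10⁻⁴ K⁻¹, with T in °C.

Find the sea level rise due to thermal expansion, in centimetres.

10.9 cm

Layer 1: α = (1 + 0.076×23)×10⁻⁴ = 2.748×10⁻⁴ K⁻¹
Layer 2: α = (1 + 0.076×1.8)×10⁻⁴ = 1.1368×10⁻⁴ K⁻¹
0–260 m: 2.748×10⁻⁴ × 260 × 0.38 = 0.02715024 m
860 × 0.84 × 1.1368×10⁻⁴ = 0.082122432 m
Δh = 0.02715024 + 0.082122432 = 0.109272672 m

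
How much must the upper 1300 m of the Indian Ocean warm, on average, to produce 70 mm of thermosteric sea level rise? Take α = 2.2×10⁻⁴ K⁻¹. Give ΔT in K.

ΔT = Δh/(αH) = 0.07 / (2.2×10⁻⁴ × 1300) ≈ 0.2448 K

0.245 K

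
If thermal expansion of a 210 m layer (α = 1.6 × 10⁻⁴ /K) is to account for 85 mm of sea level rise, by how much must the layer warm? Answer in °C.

about 2.53 °C

ΔT = Δh/(αH) = 0.085 / (1.6×10⁻⁴ × 210) ≈ 2.530 °C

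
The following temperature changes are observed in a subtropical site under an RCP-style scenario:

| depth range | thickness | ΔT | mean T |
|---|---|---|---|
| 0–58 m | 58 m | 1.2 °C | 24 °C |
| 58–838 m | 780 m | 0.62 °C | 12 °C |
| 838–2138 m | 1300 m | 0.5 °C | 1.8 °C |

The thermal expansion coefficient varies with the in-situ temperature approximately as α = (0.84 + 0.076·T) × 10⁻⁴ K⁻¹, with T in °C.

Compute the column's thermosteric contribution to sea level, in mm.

Layer 1: α = (0.84 + 0.076×24)×10⁻⁴ = 2.664×10⁻⁴ K⁻¹
Layer 2: α = (0.84 + 0.076×12)×10⁻⁴ = 1.752×10⁻⁴ K⁻¹
Layer 3: α = (0.84 + 0.076×1.8)×10⁻⁴ = 0.9768×10⁻⁴ K⁻¹
0–58 m: 2.664×10⁻⁴ × 1.2 × 58 = 0.01854144 m
1.752×10⁻⁴ × 0.62 × 780 = 0.08472672 m
Layer 3: 0.5 × 0.9768×10⁻⁴ × 1300 = 0.063492 m
Δh = 0.01854144 + 0.08472672 + 0.063492 = 0.16676016 m ≈ 170 mm

170 mm of thermosteric rise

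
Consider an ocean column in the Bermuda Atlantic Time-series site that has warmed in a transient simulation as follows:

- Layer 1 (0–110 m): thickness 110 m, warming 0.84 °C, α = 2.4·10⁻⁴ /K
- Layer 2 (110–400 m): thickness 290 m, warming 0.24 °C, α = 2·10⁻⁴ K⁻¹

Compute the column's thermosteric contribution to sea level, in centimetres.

0.84 × 110 × 2.4×10⁻⁴ = 0.022176 m
Layer 2: 0.24 × 2×10⁻⁴ × 290 = 0.01392 m
Δh = 0.022176 + 0.01392 = 0.036096 m

Δh ≈ 3.6 cm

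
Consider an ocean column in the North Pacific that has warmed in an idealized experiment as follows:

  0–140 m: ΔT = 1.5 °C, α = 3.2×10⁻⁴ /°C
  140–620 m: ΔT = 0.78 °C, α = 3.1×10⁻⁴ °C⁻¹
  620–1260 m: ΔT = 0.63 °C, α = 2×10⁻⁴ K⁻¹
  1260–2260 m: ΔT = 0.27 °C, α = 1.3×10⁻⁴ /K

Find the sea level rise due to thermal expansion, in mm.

300 mm of thermosteric rise

Layer 1: 3.2×10⁻⁴ × 140 × 1.5 = 0.06720 m
0.78 × 3.1×10⁻⁴ × 480 = 0.116064 m
620–1260 m: 2×10⁻⁴ × 0.63 × 640 = 0.08064 m
0.27 × 1000 × 1.3×10⁻⁴ = 0.03510 m
Δh = 0.06720 + 0.116064 + 0.08064 + 0.03510 = 0.299004 m ≈ 300 mm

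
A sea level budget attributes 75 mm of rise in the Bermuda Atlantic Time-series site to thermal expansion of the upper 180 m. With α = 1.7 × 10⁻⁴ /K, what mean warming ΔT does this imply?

ΔT = Δh/(αH) = 0.075 / (1.7×10⁻⁴ × 180) ≈ 2.451 °C

about 2.5 °C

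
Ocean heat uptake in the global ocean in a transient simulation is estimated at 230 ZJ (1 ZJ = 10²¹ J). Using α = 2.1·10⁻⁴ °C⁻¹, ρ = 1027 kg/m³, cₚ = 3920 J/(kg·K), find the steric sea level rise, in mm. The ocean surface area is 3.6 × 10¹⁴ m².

Per unit area: Q = 230×10²¹ / (3.6×10¹⁴) ≈ 6.389×10⁸ J/m²
Δh = αQ/(ρcₚ) = 2.1×10⁻⁴ × 6.389×10⁸ / (1027 × 3920) ≈ 0.033327 m

about 33 mm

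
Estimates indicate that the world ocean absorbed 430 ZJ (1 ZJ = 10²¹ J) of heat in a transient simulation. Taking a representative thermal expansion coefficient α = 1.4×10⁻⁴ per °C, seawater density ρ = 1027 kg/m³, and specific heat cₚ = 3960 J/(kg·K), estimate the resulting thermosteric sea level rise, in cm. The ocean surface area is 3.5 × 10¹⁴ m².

Per unit area: Q = 430×10²¹ / (3.5×10¹⁴) ≈ 1.229×10⁹ J/m²
Δh = αQ/(ρcₚ) = 1.4×10⁻⁴ × 1.229×10⁹ / (1027 × 3960) ≈ 0.042307 m

4.23 cm of thermosteric rise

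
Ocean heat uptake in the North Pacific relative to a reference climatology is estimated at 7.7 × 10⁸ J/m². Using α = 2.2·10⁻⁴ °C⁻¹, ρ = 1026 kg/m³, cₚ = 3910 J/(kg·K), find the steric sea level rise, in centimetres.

Δh = αQ/(ρcₚ) = 2.2×10⁻⁴ × 7.7×10⁸ / (1026 × 3910) ≈ 0.042227 m

Δh = 4.22 cm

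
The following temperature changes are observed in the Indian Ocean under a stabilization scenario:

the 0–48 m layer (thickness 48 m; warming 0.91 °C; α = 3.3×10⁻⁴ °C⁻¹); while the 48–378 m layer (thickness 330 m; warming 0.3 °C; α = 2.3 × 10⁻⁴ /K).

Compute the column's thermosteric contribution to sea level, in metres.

3.3×10⁻⁴ × 48 × 0.91 = 0.0144144 m
48–378 m: 2.3×10⁻⁴ × 0.3 × 330 = 0.02277 m
Δh = 0.0144144 + 0.02277 = 0.0371844 m ≈ 0.0372 m

0.0372 m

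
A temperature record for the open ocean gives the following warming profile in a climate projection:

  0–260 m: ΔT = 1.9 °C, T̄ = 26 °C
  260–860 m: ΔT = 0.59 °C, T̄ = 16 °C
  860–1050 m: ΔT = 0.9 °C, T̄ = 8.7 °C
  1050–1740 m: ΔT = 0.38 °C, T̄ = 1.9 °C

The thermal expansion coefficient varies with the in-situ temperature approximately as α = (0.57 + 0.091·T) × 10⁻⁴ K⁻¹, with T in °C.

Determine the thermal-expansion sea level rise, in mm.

Δh = 260 mm

Layer 1: α = (0.57 + 0.091×26)×10⁻⁴ = 2.936×10⁻⁴ K⁻¹
Layer 2: α = (0.57 + 0.091×16)×10⁻⁴ = 2.026×10⁻⁴ K⁻¹
Layer 3: α = (0.57 + 0.091×8.7)×10⁻⁴ = 1.3617×10⁻⁴ K⁻¹
Layer 4: α = (0.57 + 0.091×1.9)×10⁻⁴ = 0.7429×10⁻⁴ K⁻¹
260 × 1.9 × 2.936×10⁻⁴ = 0.1450384 m
600 × 0.59 × 2.026×10⁻⁴ = 0.0717204 m
0.9 × 1.3617×10⁻⁴ × 190 = 0.02328507 m
0.7429×10⁻⁴ × 0.38 × 690 = 0.019478838 m
Δh = 0.1450384 + 0.0717204 + 0.02328507 + 0.019478838 = 0.259522708 m ≈ 260 mm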